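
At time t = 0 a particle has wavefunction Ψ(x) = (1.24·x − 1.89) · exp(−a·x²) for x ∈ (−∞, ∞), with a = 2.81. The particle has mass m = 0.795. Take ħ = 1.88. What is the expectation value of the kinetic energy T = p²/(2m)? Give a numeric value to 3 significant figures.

6.71

T = −(ħ²/2m) d²/dx², so ⟨T⟩ = −(ħ²/2m) ∫ Ψ*·Ψ'' dx / ∫|Ψ|² dx; with m = 0.795.
Expand each integrand as polynomial × e^(−2ax²) and use ∫x^(2j)·e^(−2ax²) dx = (2j−1)!!/(4a)^j · √(π/(2a)), odd powers → 0; here √(π/(2a)) = 0.74766. Differentiate with the product rule, d/dx e^(−ax²) = −2ax·e^(−ax²).
State is unnormalized: ∫|Ψ|² dx = 2.7730, and ∫Ψ*·(−ħ²/2m · Ψ'') dx = 18.599, so ⟨T⟩ = 18.599 / 2.7730.
⟨T⟩ = 6.7071.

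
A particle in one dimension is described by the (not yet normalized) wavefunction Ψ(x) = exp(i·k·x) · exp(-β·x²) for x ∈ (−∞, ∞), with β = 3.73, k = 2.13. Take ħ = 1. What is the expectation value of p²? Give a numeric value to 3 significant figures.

8.27

p² Ψ = −ħ² d²Ψ/dx²; ⟨p²⟩ = −ħ² ∫ Ψ*·Ψ'' dx / ∫|Ψ|² dx.
Gaussian moments: ∫x^(2j)·e^(−2βx²) dx = (2j−1)!!/(4β)^j · √(π/(2β)), odd powers integrate to 0; here √(π/(2β)) = 0.64894. Derivatives: Ψ′ = (ik − 2βx)·Ψ, Ψ″ = ((ik − 2βx)² − 2β)·Ψ; the odd-in-x pieces drop out.
State is unnormalized: ∫|Ψ|² dx = 0.64894, and ∫Ψ*·(−ħ² Ψ'') dx = 5.3647, so ⟨p²⟩ = 5.3647 / 0.64894.
⟨p²⟩ = 8.2669.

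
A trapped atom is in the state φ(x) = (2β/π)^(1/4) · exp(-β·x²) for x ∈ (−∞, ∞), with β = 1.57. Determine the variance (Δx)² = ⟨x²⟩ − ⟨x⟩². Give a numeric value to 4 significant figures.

0.1592

Compute ⟨x⟩ and ⟨x²⟩ separately, then (Δx)² = ⟨x²⟩ − ⟨x⟩².
Gaussian moments: ∫x^(2j)·e^(−2βx²) dx = (2j−1)!!/(4β)^j · √(π/(2β)), odd powers integrate to 0; here √(π/(2β)) = 1.0003.
⟨x⟩ = 0.0000 and ⟨x²⟩ = 0.15924.
(Δx)² = 0.15924 − (0.0000)² = 0.15924.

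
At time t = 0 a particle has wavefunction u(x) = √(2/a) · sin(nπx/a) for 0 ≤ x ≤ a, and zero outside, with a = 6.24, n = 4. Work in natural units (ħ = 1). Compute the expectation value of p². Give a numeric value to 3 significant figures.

4.06

p² u = −ħ² d²u/dx²; ⟨p²⟩ = −ħ² ∫ u*·u'' dx.
d/dx sin(nπx/a) = (nπ/a)·cos(nπx/a) and d²/dx² sin(nπx/a) = −(nπ/a)²·sin(nπx/a); on 0 ≤ x ≤ a, ∫sin²(nπx/a) dx = a/2 and ∫sin(nπx/a)·cos(nπx/a) dx = 0.
⟨p²⟩ = 4.0556.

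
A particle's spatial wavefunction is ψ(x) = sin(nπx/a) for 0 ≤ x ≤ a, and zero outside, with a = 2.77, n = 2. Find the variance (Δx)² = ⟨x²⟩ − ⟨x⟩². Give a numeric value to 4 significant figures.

0.5422

Compute ⟨x⟩ and ⟨x²⟩ separately, then (Δx)² = ⟨x²⟩ − ⟨x⟩².
With sin²θ = (1 − cos2θ)/2 on 0 ≤ x ≤ a: ∫sin²(nπx/a) dx = a/2, ∫x·sin²(nπx/a) dx = a²/4, ∫x²·sin²(nπx/a) dx = a³·(1/6 − 1/(4n²π²)); higher powers xᵏ the same way, integrating xᵏ·cos(2nπx/a) by parts.
Normalization: ∫|ψ|² dx = 1.3850.
⟨x⟩ = 1.3850 and ⟨x²⟩ = 2.4605.
(Δx)² = 2.4605 − (1.3850)² = 0.54223.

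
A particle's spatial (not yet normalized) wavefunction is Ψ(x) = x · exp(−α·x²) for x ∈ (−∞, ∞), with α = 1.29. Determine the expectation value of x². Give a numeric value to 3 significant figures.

0.581

⟨x²⟩ = ∫ x²·|Ψ|² dx / ∫|Ψ|² dx (integrals over the domain).
Expand each integrand as polynomial × e^(−2αx²) and use ∫x^(2j)·e^(−2αx²) dx = (2j−1)!!/(4α)^j · √(π/(2α)), odd powers → 0; here √(π/(2α)) = 1.1035.
State is unnormalized: ∫|Ψ|² dx = 0.21385, and ∫Ψ*·x²·Ψ dx = 0.12433, so ⟨x²⟩ = 0.12433 / 0.21385.
⟨x²⟩ = 0.58140.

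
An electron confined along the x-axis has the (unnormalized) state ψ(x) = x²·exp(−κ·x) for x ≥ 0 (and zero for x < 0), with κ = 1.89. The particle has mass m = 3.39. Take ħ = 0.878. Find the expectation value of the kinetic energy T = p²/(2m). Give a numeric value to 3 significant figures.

T = −(ħ²/2m) d²/dx², so ⟨T⟩ = −(ħ²/2m) ∫ ψ*·ψ'' dx / ∫|ψ|² dx; with m = 3.39.
Differentiate x²·exp(−κ·x) with the product rule; every integrand then reduces to terms xʲ·e^(−2κx) on [0, ∞), with ∫₀^∞ xʲ·e^(−2κx) dx = j!/(2κ)^(j+1).
State is unnormalized: ∫|ψ|² dx = 0.031099, and ∫ψ*·(−ħ²/2m · ψ'') dx = 0.0042103, so ⟨T⟩ = 0.0042103 / 0.031099.
⟨T⟩ = 0.13538.

0.135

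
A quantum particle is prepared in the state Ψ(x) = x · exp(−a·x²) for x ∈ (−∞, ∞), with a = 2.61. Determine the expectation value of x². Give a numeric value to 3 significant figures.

⟨x²⟩ = ∫ x²·|Ψ|² dx / ∫|Ψ|² dx (integrals over the domain).
Expand each integrand as polynomial × e^(−2ax²) and use ∫x^(2j)·e^(−2ax²) dx = (2j−1)!!/(4a)^j · √(π/(2a)), odd powers → 0; here √(π/(2a)) = 0.77578.
State is unnormalized: ∫|Ψ|² dx = 0.074309, and ∫Ψ*·x²·Ψ dx = 0.021353, so ⟨x²⟩ = 0.021353 / 0.074309.
⟨x²⟩ = 0.28736.

0.287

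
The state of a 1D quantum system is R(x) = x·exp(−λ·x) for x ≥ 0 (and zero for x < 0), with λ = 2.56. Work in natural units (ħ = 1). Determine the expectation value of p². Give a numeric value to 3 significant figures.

6.55

p² R = −ħ² d²R/dx²; ⟨p²⟩ = −ħ² ∫ R*·R'' dx / ∫|R|² dx.
Differentiate x·exp(−λ·x) with the product rule; every integrand then reduces to terms xʲ·e^(−2λx) on [0, ∞), with ∫₀^∞ xʲ·e^(−2λx) dx = j!/(2λ)^(j+1).
State is unnormalized: ∫|R|² dx = 0.014901, and ∫R*·(−ħ² R'') dx = 0.097656, so ⟨p²⟩ = 0.097656 / 0.014901.
⟨p²⟩ = 6.5536.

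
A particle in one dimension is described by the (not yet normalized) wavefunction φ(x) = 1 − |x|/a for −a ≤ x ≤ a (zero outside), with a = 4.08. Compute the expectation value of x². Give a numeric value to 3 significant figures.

⟨x²⟩ = ∫ x²·|φ|² dx / ∫|φ|² dx (integrals over the domain).
φ is even, so ∫ over [−a, a] = 2∫₀ᵃ with φ = 1 − x/a there: ∫₀ᵃ (1 − x/a)² dx = a/3, ∫₀ᵃ x²(1 − x/a)² dx = a³/30, ∫₀ᵃ x⁴(1 − x/a)² dx = a⁵/105.
State is unnormalized: ∫|φ|² dx = 2.7200, and ∫φ*·x²·φ dx = 4.5278, so ⟨x²⟩ = 4.5278 / 2.7200.
⟨x²⟩ = 1.6646.

1.66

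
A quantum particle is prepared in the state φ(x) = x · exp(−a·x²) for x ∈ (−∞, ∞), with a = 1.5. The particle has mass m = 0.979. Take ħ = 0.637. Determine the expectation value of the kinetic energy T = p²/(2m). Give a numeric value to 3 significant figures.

0.933

T = −(ħ²/2m) d²/dx², so ⟨T⟩ = −(ħ²/2m) ∫ φ*·φ'' dx / ∫|φ|² dx; with m = 0.979.
Expand each integrand as polynomial × e^(−2ax²) and use ∫x^(2j)·e^(−2ax²) dx = (2j−1)!!/(4a)^j · √(π/(2a)), odd powers → 0; here √(π/(2a)) = 1.0233. Differentiate with the product rule, d/dx e^(−ax²) = −2ax·e^(−ax²).
State is unnormalized: ∫|φ|² dx = 0.17055, and ∫φ*·(−ħ²/2m · φ'') dx = 0.15905, so ⟨T⟩ = 0.15905 / 0.17055.
⟨T⟩ = 0.93256.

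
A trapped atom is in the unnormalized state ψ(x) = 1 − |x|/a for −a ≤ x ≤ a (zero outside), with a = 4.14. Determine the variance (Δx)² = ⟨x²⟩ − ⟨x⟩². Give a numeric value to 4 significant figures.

1.714

Compute ⟨x⟩ and ⟨x²⟩ separately, then (Δx)² = ⟨x²⟩ − ⟨x⟩².
ψ is even, so ∫ over [−a, a] = 2∫₀ᵃ with ψ = 1 − x/a there: ∫₀ᵃ (1 − x/a)² dx = a/3, ∫₀ᵃ x²(1 − x/a)² dx = a³/30, ∫₀ᵃ x⁴(1 − x/a)² dx = a⁵/105.
Normalization: ∫|ψ|² dx = 2.7600.
⟨x⟩ = 0.0000 and ⟨x²⟩ = 1.7140.
(Δx)² = 1.7140 − (0.0000)² = 1.7140.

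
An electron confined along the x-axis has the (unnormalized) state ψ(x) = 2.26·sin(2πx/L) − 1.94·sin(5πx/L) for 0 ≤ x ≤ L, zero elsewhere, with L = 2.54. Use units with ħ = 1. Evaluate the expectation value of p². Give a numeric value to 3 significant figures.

19.7

p² ψ = −ħ² d²ψ/dx²; ⟨p²⟩ = −ħ² ∫ ψ*·ψ'' dx / ∫|ψ|² dx.
d²/dx² sin(jπx/L) = −(jπ/L)²·sin(jπx/L); on 0 ≤ x ≤ L, ∫sin²(jπx/L) dx = L/2 and ∫sin(jπx/L)·sin(lπx/L) dx = 0 for j ≠ l, so only diagonal terms survive in ∫|ψ|² and ∫ψ·ψ″; ∫ψ·ψ′ dx = [ψ²/2] between the walls = 0.
State is unnormalized: ∫|ψ|² dx = 11.266, and ∫ψ*·(−ħ² ψ'') dx = 222.49, so ⟨p²⟩ = 222.49 / 11.266.
⟨p²⟩ = 19.748.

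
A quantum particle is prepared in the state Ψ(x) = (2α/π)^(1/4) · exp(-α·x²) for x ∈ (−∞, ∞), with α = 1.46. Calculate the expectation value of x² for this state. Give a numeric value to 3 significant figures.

⟨x²⟩ = ∫ x²·|Ψ|² dx (integrals over the domain).
Gaussian moments: ∫x^(2j)·e^(−2αx²) dx = (2j−1)!!/(4α)^j · √(π/(2α)), odd powers integrate to 0; here √(π/(2α)) = 1.0373.
⟨x²⟩ = 0.17123.

0.171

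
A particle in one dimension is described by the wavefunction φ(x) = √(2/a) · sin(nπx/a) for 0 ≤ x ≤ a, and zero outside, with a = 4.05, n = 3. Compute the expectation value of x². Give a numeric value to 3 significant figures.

5.38

⟨x²⟩ = ∫ x²·|φ|² dx (integrals over the domain).
With sin²θ = (1 − cos2θ)/2 on 0 ≤ x ≤ a: ∫sin²(nπx/a) dx = a/2, ∫x·sin²(nπx/a) dx = a²/4, ∫x²·sin²(nπx/a) dx = a³·(1/6 − 1/(4n²π²)); higher powers xᵏ the same way, integrating xᵏ·cos(2nπx/a) by parts.
⟨x²⟩ = 5.3752.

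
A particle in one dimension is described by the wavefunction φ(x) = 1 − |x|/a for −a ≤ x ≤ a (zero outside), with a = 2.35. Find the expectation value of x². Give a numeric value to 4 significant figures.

0.5523

⟨x²⟩ = ∫ x²·|φ|² dx / ∫|φ|² dx (integrals over the domain).
φ is even, so ∫ over [−a, a] = 2∫₀ᵃ with φ = 1 − x/a there: ∫₀ᵃ (1 − x/a)² dx = a/3, ∫₀ᵃ x²(1 − x/a)² dx = a³/30, ∫₀ᵃ x⁴(1 − x/a)² dx = a⁵/105.
State is unnormalized: ∫|φ|² dx = 1.5667, and ∫φ*·x²·φ dx = 0.86519, so ⟨x²⟩ = 0.86519 / 1.5667.
⟨x²⟩ = 0.55225.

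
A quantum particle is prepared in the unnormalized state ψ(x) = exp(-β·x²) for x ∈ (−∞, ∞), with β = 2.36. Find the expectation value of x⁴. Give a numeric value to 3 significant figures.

⟨x⁴⟩ = ∫ x⁴·|ψ|² dx / ∫|ψ|² dx (integrals over the domain).
Gaussian moments: ∫x^(2j)·e^(−2βx²) dx = (2j−1)!!/(4β)^j · √(π/(2β)), odd powers integrate to 0; here √(π/(2β)) = 0.81584.
State is unnormalized: ∫|ψ|² dx = 0.81584, and ∫ψ*·x⁴·ψ dx = 0.027465, so ⟨x⁴⟩ = 0.027465 / 0.81584.
⟨x⁴⟩ = 0.033665.

0.0337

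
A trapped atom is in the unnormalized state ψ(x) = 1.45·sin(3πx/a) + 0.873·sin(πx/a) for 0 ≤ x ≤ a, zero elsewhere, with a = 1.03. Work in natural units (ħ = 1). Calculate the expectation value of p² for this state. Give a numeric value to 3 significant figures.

63.9

p² ψ = −ħ² d²ψ/dx²; ⟨p²⟩ = −ħ² ∫ ψ*·ψ'' dx / ∫|ψ|² dx.
d²/dx² sin(jπx/a) = −(jπ/a)²·sin(jπx/a); on 0 ≤ x ≤ a, ∫sin²(jπx/a) dx = a/2 and ∫sin(jπx/a)·sin(lπx/a) dx = 0 for j ≠ l, so only diagonal terms survive in ∫|ψ|² and ∫ψ·ψ″; ∫ψ·ψ′ dx = [ψ²/2] between the walls = 0.
State is unnormalized: ∫|ψ|² dx = 1.4753, and ∫ψ*·(−ħ² ψ'') dx = 94.310, so ⟨p²⟩ = 94.310 / 1.4753.
⟨p²⟩ = 63.927.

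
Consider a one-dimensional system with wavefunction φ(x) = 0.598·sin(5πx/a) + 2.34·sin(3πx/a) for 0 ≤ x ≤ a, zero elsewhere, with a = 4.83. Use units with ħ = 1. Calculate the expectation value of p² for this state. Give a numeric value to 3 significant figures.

4.22

p² φ = −ħ² d²φ/dx²; ⟨p²⟩ = −ħ² ∫ φ*·φ'' dx / ∫|φ|² dx.
d²/dx² sin(jπx/a) = −(jπ/a)²·sin(jπx/a); on 0 ≤ x ≤ a, ∫sin²(jπx/a) dx = a/2 and ∫sin(jπx/a)·sin(lπx/a) dx = 0 for j ≠ l, so only diagonal terms survive in ∫|φ|² and ∫φ·φ″; ∫φ·φ′ dx = [φ²/2] between the walls = 0.
State is unnormalized: ∫|φ|² dx = 14.087, and ∫φ*·(−ħ² φ'') dx = 59.484, so ⟨p²⟩ = 59.484 / 14.087.
⟨p²⟩ = 4.2225.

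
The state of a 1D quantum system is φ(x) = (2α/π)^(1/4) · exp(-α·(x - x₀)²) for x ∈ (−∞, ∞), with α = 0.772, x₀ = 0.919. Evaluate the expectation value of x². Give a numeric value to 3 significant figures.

⟨x²⟩ = ∫ x²·|φ|² dx (integrals over the domain).
Gaussian moments (u = x − x₀): ∫u^(2j)·e^(−2αu²) du = (2j−1)!!/(4α)^j · √(π/(2α)), odd powers integrate to 0; here √(π/(2α)) = 1.4264.
⟨x²⟩ = 1.1684.

1.17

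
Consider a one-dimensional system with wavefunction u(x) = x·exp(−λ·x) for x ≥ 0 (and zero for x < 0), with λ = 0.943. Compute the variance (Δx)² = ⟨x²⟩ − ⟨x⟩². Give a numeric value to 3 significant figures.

0.843

Compute ⟨x⟩ and ⟨x²⟩ separately, then (Δx)² = ⟨x²⟩ − ⟨x⟩².
Every integrand reduces to terms xʲ·e^(−2λx) on [0, ∞); use ∫₀^∞ xʲ·e^(−2λx) dx = j!/(2λ)^(j+1).
Normalization: ∫|u|² dx = 0.29813.
⟨x⟩ = 1.5907 and ⟨x²⟩ = 3.3736.
(Δx)² = 3.3736 − (1.5907)² = 0.84341.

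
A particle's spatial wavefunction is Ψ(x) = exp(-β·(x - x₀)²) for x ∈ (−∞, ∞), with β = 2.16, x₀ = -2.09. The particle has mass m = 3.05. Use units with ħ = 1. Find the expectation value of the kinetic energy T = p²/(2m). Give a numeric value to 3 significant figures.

T = −(ħ²/2m) d²/dx², so ⟨T⟩ = −(ħ²/2m) ∫ Ψ*·Ψ'' dx / ∫|Ψ|² dx; with m = 3.05.
Gaussian moments (u = x − x₀): ∫u^(2j)·e^(−2βu²) du = (2j−1)!!/(4β)^j · √(π/(2β)), odd powers integrate to 0; here √(π/(2β)) = 0.85277. Derivatives: d/dx e^(−βu²) = −2βu·e^(−βu²), d²/dx² e^(−βu²) = (4β²u² − 2β)·e^(−βu²).
State is unnormalized: ∫|Ψ|² dx = 0.85277, and ∫Ψ*·(−ħ²/2m · Ψ'') dx = 0.30197, so ⟨T⟩ = 0.30197 / 0.85277.
⟨T⟩ = 0.35410.

0.354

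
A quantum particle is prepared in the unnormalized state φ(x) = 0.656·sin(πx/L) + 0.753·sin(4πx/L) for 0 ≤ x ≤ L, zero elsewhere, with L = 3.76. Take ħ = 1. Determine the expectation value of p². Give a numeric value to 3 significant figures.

p² φ = −ħ² d²φ/dx²; ⟨p²⟩ = −ħ² ∫ φ*·φ'' dx / ∫|φ|² dx.
d²/dx² sin(jπx/L) = −(jπ/L)²·sin(jπx/L); on 0 ≤ x ≤ L, ∫sin²(jπx/L) dx = L/2 and ∫sin(jπx/L)·sin(lπx/L) dx = 0 for j ≠ l, so only diagonal terms survive in ∫|φ|² and ∫φ·φ″; ∫φ·φ′ dx = [φ²/2] between the walls = 0.
State is unnormalized: ∫|φ|² dx = 1.8750, and ∫φ*·(−ħ² φ'') dx = 12.472, so ⟨p²⟩ = 12.472 / 1.8750.
⟨p²⟩ = 6.6514.

6.65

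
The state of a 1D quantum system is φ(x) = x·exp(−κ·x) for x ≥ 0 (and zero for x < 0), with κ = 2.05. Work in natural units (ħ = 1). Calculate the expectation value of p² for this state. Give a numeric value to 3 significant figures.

p² φ = −ħ² d²φ/dx²; ⟨p²⟩ = −ħ² ∫ φ*·φ'' dx / ∫|φ|² dx.
Differentiate x·exp(−κ·x) with the product rule; every integrand then reduces to terms xʲ·e^(−2κx) on [0, ∞), with ∫₀^∞ xʲ·e^(−2κx) dx = j!/(2κ)^(j+1).
State is unnormalized: ∫|φ|² dx = 0.029019, and ∫φ*·(−ħ² φ'') dx = 0.12195, so ⟨p²⟩ = 0.12195 / 0.029019.
⟨p²⟩ = 4.2025.

4.20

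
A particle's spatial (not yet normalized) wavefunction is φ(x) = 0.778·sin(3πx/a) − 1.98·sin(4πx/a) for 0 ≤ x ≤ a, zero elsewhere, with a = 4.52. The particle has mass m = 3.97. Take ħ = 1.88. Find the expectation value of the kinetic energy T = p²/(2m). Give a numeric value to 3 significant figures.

T = −(ħ²/2m) d²/dx², so ⟨T⟩ = −(ħ²/2m) ∫ φ*·φ'' dx / ∫|φ|² dx; with m = 3.97.
d²/dx² sin(jπx/a) = −(jπ/a)²·sin(jπx/a); on 0 ≤ x ≤ a, ∫sin²(jπx/a) dx = a/2 and ∫sin(jπx/a)·sin(lπx/a) dx = 0 for j ≠ l, so only diagonal terms survive in ∫|φ|² and ∫φ·φ″; ∫φ·φ′ dx = [φ²/2] between the walls = 0.
State is unnormalized: ∫|φ|² dx = 10.228, and ∫φ*·(−ħ²/2m · φ'') dx = 33.132, so ⟨T⟩ = 33.132 / 10.228.
⟨T⟩ = 3.2393.

3.24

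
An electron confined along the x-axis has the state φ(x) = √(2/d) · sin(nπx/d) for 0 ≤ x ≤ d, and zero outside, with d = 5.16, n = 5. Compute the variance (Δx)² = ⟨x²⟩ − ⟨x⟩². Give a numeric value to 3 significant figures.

Compute ⟨x⟩ and ⟨x²⟩ separately, then (Δx)² = ⟨x²⟩ − ⟨x⟩².
With sin²θ = (1 − cos2θ)/2 on 0 ≤ x ≤ d: ∫sin²(nπx/d) dx = d/2, ∫x·sin²(nπx/d) dx = d²/4, ∫x²·sin²(nπx/d) dx = d³·(1/6 − 1/(4n²π²)); higher powers xᵏ the same way, integrating xᵏ·cos(2nπx/d) by parts.
⟨x⟩ = 2.5800 and ⟨x²⟩ = 8.8212.
(Δx)² = 8.8212 − (2.5800)² = 2.1648.

2.16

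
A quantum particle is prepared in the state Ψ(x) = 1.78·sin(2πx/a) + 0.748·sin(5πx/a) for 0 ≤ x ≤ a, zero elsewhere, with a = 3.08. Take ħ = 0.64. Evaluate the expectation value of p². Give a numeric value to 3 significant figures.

p² Ψ = −ħ² d²Ψ/dx²; ⟨p²⟩ = −ħ² ∫ Ψ*·Ψ'' dx / ∫|Ψ|² dx.
d²/dx² sin(jπx/a) = −(jπ/a)²·sin(jπx/a); on 0 ≤ x ≤ a, ∫sin²(jπx/a) dx = a/2 and ∫sin(jπx/a)·sin(lπx/a) dx = 0 for j ≠ l, so only diagonal terms survive in ∫|Ψ|² and ∫Ψ·Ψ″; ∫Ψ·Ψ′ dx = [Ψ²/2] between the walls = 0.
State is unnormalized: ∫|Ψ|² dx = 5.7410, and ∫Ψ*·(−ħ² Ψ'') dx = 17.497, so ⟨p²⟩ = 17.497 / 5.7410.
⟨p²⟩ = 3.0477.

3.05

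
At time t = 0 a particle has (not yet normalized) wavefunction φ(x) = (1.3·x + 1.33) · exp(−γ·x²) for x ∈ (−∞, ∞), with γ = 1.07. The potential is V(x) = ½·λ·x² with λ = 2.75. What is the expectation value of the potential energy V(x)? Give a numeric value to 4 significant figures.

0.4385

⟨V⟩ = ∫ V(x)·|φ|² dx / ∫|φ|² dx.
Expand each integrand as polynomial × e^(−2γx²) and use ∫x^(2j)·e^(−2γx²) dx = (2j−1)!!/(4γ)^j · √(π/(2γ)), odd powers → 0; here √(π/(2γ)) = 1.2116.
State is unnormalized: ∫|φ|² dx = 2.6217, and ∫φ*·V(x)·φ dx = 1.1496, so ⟨V⟩ = 1.1496 / 2.6217.
⟨V⟩ = 0.43851.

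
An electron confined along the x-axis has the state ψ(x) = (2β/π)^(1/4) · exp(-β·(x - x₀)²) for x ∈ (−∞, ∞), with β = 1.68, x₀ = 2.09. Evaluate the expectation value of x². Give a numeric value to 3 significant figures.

⟨x²⟩ = ∫ x²·|ψ|² dx (integrals over the domain).
Gaussian moments (u = x − x₀): ∫u^(2j)·e^(−2βu²) du = (2j−1)!!/(4β)^j · √(π/(2β)), odd powers integrate to 0; here √(π/(2β)) = 0.96695.
⟨x²⟩ = 4.5169.

4.52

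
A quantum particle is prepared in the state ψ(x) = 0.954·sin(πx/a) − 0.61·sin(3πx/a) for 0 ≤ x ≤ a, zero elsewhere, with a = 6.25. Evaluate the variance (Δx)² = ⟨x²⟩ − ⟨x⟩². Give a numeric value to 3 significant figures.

Compute ⟨x⟩ and ⟨x²⟩ separately, then (Δx)² = ⟨x²⟩ − ⟨x⟩².
On 0 ≤ x ≤ a (j ≠ l): ∫sin²(jπx/a) dx = a/2, ∫sin(jπx/a)·sin(lπx/a) dx = 0; diagonal moments ∫x·sin²(jπx/a) dx = a²/4, ∫x²·sin²(jπx/a) dx = a³·(1/6 − 1/(4j²π²)); cross terms ∫x·sin(jπx/a)·sin(lπx/a) dx = 0 for j + l even and −4jla²/(π²(j² − l²)²) for j + l odd, ∫x²·sin(jπx/a)·sin(lπx/a) dx = (−1)^(j+l)·4jla³/(π²(j² − l²)²); higher powers the same way via product-to-sum and parts.
Normalization: ∫|ψ|² dx = 4.0069.
⟨x⟩ = 3.1250 and ⟨x²⟩ = 10.205.
(Δx)² = 10.205 − (3.1250)² = 0.43954.

0.440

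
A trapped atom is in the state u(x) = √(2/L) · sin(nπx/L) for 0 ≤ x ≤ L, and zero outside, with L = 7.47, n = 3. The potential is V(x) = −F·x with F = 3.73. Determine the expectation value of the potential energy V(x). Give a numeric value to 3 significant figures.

-13.9

⟨V⟩ = ∫ V(x)·|u|² dx.
With sin²θ = (1 − cos2θ)/2 on 0 ≤ x ≤ L: ∫sin²(nπx/L) dx = L/2, ∫x·sin²(nπx/L) dx = L²/4, ∫x²·sin²(nπx/L) dx = L³·(1/6 − 1/(4n²π²)); higher powers xᵏ the same way, integrating xᵏ·cos(2nπx/L) by parts.
⟨V⟩ = -13.932.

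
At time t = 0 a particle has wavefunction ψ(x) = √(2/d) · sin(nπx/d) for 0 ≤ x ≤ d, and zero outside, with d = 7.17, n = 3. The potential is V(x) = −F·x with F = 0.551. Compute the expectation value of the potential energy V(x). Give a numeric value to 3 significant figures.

-1.98

⟨V⟩ = ∫ V(x)·|ψ|² dx.
With sin²θ = (1 − cos2θ)/2 on 0 ≤ x ≤ d: ∫sin²(nπx/d) dx = d/2, ∫x·sin²(nπx/d) dx = d²/4, ∫x²·sin²(nπx/d) dx = d³·(1/6 − 1/(4n²π²)); higher powers xᵏ the same way, integrating xᵏ·cos(2nπx/d) by parts.
⟨V⟩ = -1.9753.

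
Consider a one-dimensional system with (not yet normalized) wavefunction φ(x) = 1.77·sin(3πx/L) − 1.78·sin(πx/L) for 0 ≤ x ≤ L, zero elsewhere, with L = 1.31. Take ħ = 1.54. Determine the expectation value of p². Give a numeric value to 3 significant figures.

67.9

p² φ = −ħ² d²φ/dx²; ⟨p²⟩ = −ħ² ∫ φ*·φ'' dx / ∫|φ|² dx.
d²/dx² sin(jπx/L) = −(jπ/L)²·sin(jπx/L); on 0 ≤ x ≤ L, ∫sin²(jπx/L) dx = L/2 and ∫sin(jπx/L)·sin(lπx/L) dx = 0 for j ≠ l, so only diagonal terms survive in ∫|φ|² and ∫φ·φ″; ∫φ·φ′ dx = [φ²/2] between the walls = 0.
State is unnormalized: ∫|φ|² dx = 4.1274, and ∫φ*·(−ħ² φ'') dx = 280.21, so ⟨p²⟩ = 280.21 / 4.1274.
⟨p²⟩ = 67.890.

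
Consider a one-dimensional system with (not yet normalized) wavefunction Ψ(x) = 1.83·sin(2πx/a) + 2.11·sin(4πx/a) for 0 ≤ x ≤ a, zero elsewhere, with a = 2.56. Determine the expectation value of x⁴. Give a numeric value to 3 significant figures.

⟨x⁴⟩ = ∫ x⁴·|Ψ|² dx / ∫|Ψ|² dx (integrals over the domain).
On 0 ≤ x ≤ a (j ≠ l): ∫sin²(jπx/a) dx = a/2, ∫sin(jπx/a)·sin(lπx/a) dx = 0; diagonal moments ∫x·sin²(jπx/a) dx = a²/4, ∫x²·sin²(jπx/a) dx = a³·(1/6 − 1/(4j²π²)); cross terms ∫x·sin(jπx/a)·sin(lπx/a) dx = 0 for j + l even and −4jla²/(π²(j² − l²)²) for j + l odd, ∫x²·sin(jπx/a)·sin(lπx/a) dx = (−1)^(j+l)·4jla³/(π²(j² − l²)²); higher powers the same way via product-to-sum and parts.
State is unnormalized: ∫|Ψ|² dx = 9.9853, and ∫Ψ*·x⁴·Ψ dx = 111.53, so ⟨x⁴⟩ = 111.53 / 9.9853.
⟨x⁴⟩ = 11.170.

11.2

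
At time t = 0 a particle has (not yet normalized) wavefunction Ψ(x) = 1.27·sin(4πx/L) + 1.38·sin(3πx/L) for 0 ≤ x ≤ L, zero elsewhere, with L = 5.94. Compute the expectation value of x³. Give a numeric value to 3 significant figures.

⟨x³⟩ = ∫ x³·|Ψ|² dx / ∫|Ψ|² dx (integrals over the domain).
On 0 ≤ x ≤ L (j ≠ l): ∫sin²(jπx/L) dx = L/2, ∫sin(jπx/L)·sin(lπx/L) dx = 0; diagonal moments ∫x·sin²(jπx/L) dx = L²/4, ∫x²·sin²(jπx/L) dx = L³·(1/6 − 1/(4j²π²)); cross terms ∫x·sin(jπx/L)·sin(lπx/L) dx = 0 for j + l even and −4jlL²/(π²(j² − l²)²) for j + l odd, ∫x²·sin(jπx/L)·sin(lπx/L) dx = (−1)^(j+l)·4jlL³/(π²(j² − l²)²); higher powers the same way via product-to-sum and parts.
State is unnormalized: ∫|Ψ|² dx = 10.446, and ∫Ψ*·x³·Ψ dx = 151.58, so ⟨x³⟩ = 151.58 / 10.446.
⟨x³⟩ = 14.510.

14.5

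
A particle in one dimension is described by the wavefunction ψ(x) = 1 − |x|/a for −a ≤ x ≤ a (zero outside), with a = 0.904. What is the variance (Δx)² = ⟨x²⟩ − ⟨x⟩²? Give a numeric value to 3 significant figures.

0.0817

Compute ⟨x⟩ and ⟨x²⟩ separately, then (Δx)² = ⟨x²⟩ − ⟨x⟩².
ψ is even, so ∫ over [−a, a] = 2∫₀ᵃ with ψ = 1 − x/a there: ∫₀ᵃ (1 − x/a)² dx = a/3, ∫₀ᵃ x²(1 − x/a)² dx = a³/30, ∫₀ᵃ x⁴(1 − x/a)² dx = a⁵/105.
Normalization: ∫|ψ|² dx = 0.60267.
⟨x⟩ = 0.0000 and ⟨x²⟩ = 0.081722.
(Δx)² = 0.081722 − (0.0000)² = 0.081722.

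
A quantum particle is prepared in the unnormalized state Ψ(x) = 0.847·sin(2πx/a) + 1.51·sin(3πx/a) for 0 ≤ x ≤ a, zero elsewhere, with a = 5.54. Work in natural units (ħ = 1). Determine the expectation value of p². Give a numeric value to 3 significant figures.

2.51

p² Ψ = −ħ² d²Ψ/dx²; ⟨p²⟩ = −ħ² ∫ Ψ*·Ψ'' dx / ∫|Ψ|² dx.
d²/dx² sin(jπx/a) = −(jπ/a)²·sin(jπx/a); on 0 ≤ x ≤ a, ∫sin²(jπx/a) dx = a/2 and ∫sin(jπx/a)·sin(lπx/a) dx = 0 for j ≠ l, so only diagonal terms survive in ∫|Ψ|² and ∫Ψ·Ψ″; ∫Ψ·Ψ′ dx = [Ψ²/2] between the walls = 0.
State is unnormalized: ∫|Ψ|² dx = 8.3031, and ∫Ψ*·(−ħ² Ψ'') dx = 20.835, so ⟨p²⟩ = 20.835 / 8.3031.
⟨p²⟩ = 2.5093.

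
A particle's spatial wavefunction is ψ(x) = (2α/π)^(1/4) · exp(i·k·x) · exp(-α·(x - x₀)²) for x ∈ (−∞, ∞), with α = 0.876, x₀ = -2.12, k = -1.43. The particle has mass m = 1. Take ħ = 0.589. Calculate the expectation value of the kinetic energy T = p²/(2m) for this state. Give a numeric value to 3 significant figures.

0.507

T = −(ħ²/2m) d²/dx², so ⟨T⟩ = −(ħ²/2m) ∫ ψ*·ψ'' dx; with m = 1.
Gaussian moments (u = x − x₀): ∫u^(2j)·e^(−2αu²) du = (2j−1)!!/(4α)^j · √(π/(2α)), odd powers integrate to 0; here √(π/(2α)) = 1.3391. Derivatives: ψ′ = (ik − 2αu)·ψ, ψ″ = ((ik − 2αu)² − 2α)·ψ; the odd-in-u pieces drop out.
⟨T⟩ = 0.50666.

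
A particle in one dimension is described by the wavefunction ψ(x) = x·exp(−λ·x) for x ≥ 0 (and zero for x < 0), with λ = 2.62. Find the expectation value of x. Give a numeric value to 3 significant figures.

0.573

⟨x⟩ = ∫ x·|ψ|² dx / ∫|ψ|² dx (integrals over the domain).
Every integrand reduces to terms xʲ·e^(−2λx) on [0, ∞); use ∫₀^∞ xʲ·e^(−2λx) dx = j!/(2λ)^(j+1).
State is unnormalized: ∫|ψ|² dx = 0.013901, and ∫ψ*·x·ψ dx = 0.0079584, so ⟨x⟩ = 0.0079584 / 0.013901.
⟨x⟩ = 0.57252.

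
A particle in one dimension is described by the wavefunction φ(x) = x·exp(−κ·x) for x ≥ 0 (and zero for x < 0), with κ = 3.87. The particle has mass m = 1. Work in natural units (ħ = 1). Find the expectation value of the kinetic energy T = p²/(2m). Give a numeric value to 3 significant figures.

7.49

T = −(ħ²/2m) d²/dx², so ⟨T⟩ = −(ħ²/2m) ∫ φ*·φ'' dx / ∫|φ|² dx; with m = 1.
Differentiate x·exp(−κ·x) with the product rule; every integrand then reduces to terms xʲ·e^(−2κx) on [0, ∞), with ∫₀^∞ xʲ·e^(−2κx) dx = j!/(2κ)^(j+1).
State is unnormalized: ∫|φ|² dx = 0.0043133, and ∫φ*·(−ħ²/2m · φ'') dx = 0.032300, so ⟨T⟩ = 0.032300 / 0.0043133.
⟨T⟩ = 7.4885.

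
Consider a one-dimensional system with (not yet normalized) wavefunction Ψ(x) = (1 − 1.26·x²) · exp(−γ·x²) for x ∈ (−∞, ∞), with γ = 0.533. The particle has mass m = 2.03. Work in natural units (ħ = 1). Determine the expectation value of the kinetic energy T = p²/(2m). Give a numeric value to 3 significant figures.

0.702

T = −(ħ²/2m) d²/dx², so ⟨T⟩ = −(ħ²/2m) ∫ Ψ*·Ψ'' dx / ∫|Ψ|² dx; with m = 2.03.
Expand each integrand as polynomial × e^(−2γx²) and use ∫x^(2j)·e^(−2γx²) dx = (2j−1)!!/(4γ)^j · √(π/(2γ)), odd powers → 0; here √(π/(2γ)) = 1.7167. Differentiate with the product rule, d/dx e^(−γx²) = −2γx·e^(−γx²).
State is unnormalized: ∫|Ψ|² dx = 1.4864, and ∫Ψ*·(−ħ²/2m · Ψ'') dx = 1.0428, so ⟨T⟩ = 1.0428 / 1.4864.
⟨T⟩ = 0.70155.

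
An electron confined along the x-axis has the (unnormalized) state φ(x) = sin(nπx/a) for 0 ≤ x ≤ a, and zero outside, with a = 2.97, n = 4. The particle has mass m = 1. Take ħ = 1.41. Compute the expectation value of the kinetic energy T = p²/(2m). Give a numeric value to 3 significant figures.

17.8

T = −(ħ²/2m) d²/dx², so ⟨T⟩ = −(ħ²/2m) ∫ φ*·φ'' dx / ∫|φ|² dx; with m = 1.
d/dx sin(nπx/a) = (nπ/a)·cos(nπx/a) and d²/dx² sin(nπx/a) = −(nπ/a)²·sin(nπx/a); on 0 ≤ x ≤ a, ∫sin²(nπx/a) dx = a/2 and ∫sin(nπx/a)·cos(nπx/a) dx = 0.
State is unnormalized: ∫|φ|² dx = 1.4850, and ∫φ*·(−ħ²/2m · φ'') dx = 26.427, so ⟨T⟩ = 26.427 / 1.4850.
⟨T⟩ = 17.796.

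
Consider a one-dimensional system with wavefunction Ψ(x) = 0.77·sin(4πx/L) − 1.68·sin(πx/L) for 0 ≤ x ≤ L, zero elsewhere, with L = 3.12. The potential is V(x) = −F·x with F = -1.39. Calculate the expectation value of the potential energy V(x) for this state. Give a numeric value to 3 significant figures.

2.22

⟨V⟩ = ∫ V(x)·|Ψ|² dx / ∫|Ψ|² dx.
On 0 ≤ x ≤ L (j ≠ l): ∫sin²(jπx/L) dx = L/2, ∫sin(jπx/L)·sin(lπx/L) dx = 0; diagonal moments ∫x·sin²(jπx/L) dx = L²/4, ∫x²·sin²(jπx/L) dx = L³·(1/6 − 1/(4j²π²)); cross terms ∫x·sin(jπx/L)·sin(lπx/L) dx = 0 for j + l even and −4jlL²/(π²(j² − l²)²) for j + l odd, ∫x²·sin(jπx/L)·sin(lπx/L) dx = (−1)^(j+l)·4jlL³/(π²(j² − l²)²); higher powers the same way via product-to-sum and parts.
State is unnormalized: ∫|Ψ|² dx = 5.3279, and ∫Ψ*·V(x)·Ψ dx = 11.805, so ⟨V⟩ = 11.805 / 5.3279.
⟨V⟩ = 2.2157.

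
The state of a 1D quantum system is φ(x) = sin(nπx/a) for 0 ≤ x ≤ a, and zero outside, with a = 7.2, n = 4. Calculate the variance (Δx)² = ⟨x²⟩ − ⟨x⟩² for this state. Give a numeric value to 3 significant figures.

Compute ⟨x⟩ and ⟨x²⟩ separately, then (Δx)² = ⟨x²⟩ − ⟨x⟩².
With sin²θ = (1 − cos2θ)/2 on 0 ≤ x ≤ a: ∫sin²(nπx/a) dx = a/2, ∫x·sin²(nπx/a) dx = a²/4, ∫x²·sin²(nπx/a) dx = a³·(1/6 − 1/(4n²π²)); higher powers xᵏ the same way, integrating xᵏ·cos(2nπx/a) by parts.
Normalization: ∫|φ|² dx = 3.6000.
⟨x⟩ = 3.6000 and ⟨x²⟩ = 17.116.
(Δx)² = 17.116 − (3.6000)² = 4.1559.

4.16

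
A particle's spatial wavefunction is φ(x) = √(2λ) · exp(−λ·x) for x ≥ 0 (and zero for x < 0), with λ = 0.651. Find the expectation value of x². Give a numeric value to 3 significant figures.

⟨x²⟩ = ∫ x²·|φ|² dx (integrals over the domain).
Every integrand reduces to terms xʲ·e^(−2λx) on [0, ∞); use ∫₀^∞ xʲ·e^(−2λx) dx = j!/(2λ)^(j+1).
⟨x²⟩ = 1.1798.

1.18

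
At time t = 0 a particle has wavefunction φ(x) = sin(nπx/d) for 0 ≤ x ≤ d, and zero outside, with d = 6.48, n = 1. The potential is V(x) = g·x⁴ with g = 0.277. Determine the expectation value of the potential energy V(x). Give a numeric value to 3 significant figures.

55.7

⟨V⟩ = ∫ V(x)·|φ|² dx / ∫|φ|² dx.
With sin²θ = (1 − cos2θ)/2 on 0 ≤ x ≤ d: ∫sin²(nπx/d) dx = d/2, ∫x·sin²(nπx/d) dx = d²/4, ∫x²·sin²(nπx/d) dx = d³·(1/6 − 1/(4n²π²)); higher powers xᵏ the same way, integrating xᵏ·cos(2nπx/d) by parts.
State is unnormalized: ∫|φ|² dx = 3.2400, and ∫φ*·V(x)·φ dx = 180.52, so ⟨V⟩ = 180.52 / 3.2400.
⟨V⟩ = 55.716.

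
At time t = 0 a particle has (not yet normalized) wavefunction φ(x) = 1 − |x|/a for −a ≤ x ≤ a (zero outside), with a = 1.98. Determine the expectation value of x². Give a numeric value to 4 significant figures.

⟨x²⟩ = ∫ x²·|φ|² dx / ∫|φ|² dx (integrals over the domain).
φ is even, so ∫ over [−a, a] = 2∫₀ᵃ with φ = 1 − x/a there: ∫₀ᵃ (1 − x/a)² dx = a/3, ∫₀ᵃ x²(1 − x/a)² dx = a³/30, ∫₀ᵃ x⁴(1 − x/a)² dx = a⁵/105.
State is unnormalized: ∫|φ|² dx = 1.3200, and ∫φ*·x²·φ dx = 0.51749, so ⟨x²⟩ = 0.51749 / 1.3200.
⟨x²⟩ = 0.39204.

0.3920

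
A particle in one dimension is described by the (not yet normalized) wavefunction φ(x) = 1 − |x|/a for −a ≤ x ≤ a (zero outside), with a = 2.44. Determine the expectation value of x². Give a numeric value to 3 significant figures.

0.595

⟨x²⟩ = ∫ x²·|φ|² dx / ∫|φ|² dx (integrals over the domain).
φ is even, so ∫ over [−a, a] = 2∫₀ᵃ with φ = 1 − x/a there: ∫₀ᵃ (1 − x/a)² dx = a/3, ∫₀ᵃ x²(1 − x/a)² dx = a³/30, ∫₀ᵃ x⁴(1 − x/a)² dx = a⁵/105.
State is unnormalized: ∫|φ|² dx = 1.6267, and ∫φ*·x²·φ dx = 0.96845, so ⟨x²⟩ = 0.96845 / 1.6267.
⟨x²⟩ = 0.59536.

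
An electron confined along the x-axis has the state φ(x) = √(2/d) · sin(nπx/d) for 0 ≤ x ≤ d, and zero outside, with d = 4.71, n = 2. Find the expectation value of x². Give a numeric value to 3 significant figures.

⟨x²⟩ = ∫ x²·|φ|² dx (integrals over the domain).
With sin²θ = (1 − cos2θ)/2 on 0 ≤ x ≤ d: ∫sin²(nπx/d) dx = d/2, ∫x·sin²(nπx/d) dx = d²/4, ∫x²·sin²(nπx/d) dx = d³·(1/6 − 1/(4n²π²)); higher powers xᵏ the same way, integrating xᵏ·cos(2nπx/d) by parts.
⟨x²⟩ = 7.1137.

7.11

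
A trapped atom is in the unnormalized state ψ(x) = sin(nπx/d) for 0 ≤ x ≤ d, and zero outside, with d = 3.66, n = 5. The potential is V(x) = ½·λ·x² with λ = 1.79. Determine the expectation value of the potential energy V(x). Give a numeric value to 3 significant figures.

⟨V⟩ = ∫ V(x)·|ψ|² dx / ∫|ψ|² dx.
With sin²θ = (1 − cos2θ)/2 on 0 ≤ x ≤ d: ∫sin²(nπx/d) dx = d/2, ∫x·sin²(nπx/d) dx = d²/4, ∫x²·sin²(nπx/d) dx = d³·(1/6 − 1/(4n²π²)); higher powers xᵏ the same way, integrating xᵏ·cos(2nπx/d) by parts.
State is unnormalized: ∫|ψ|² dx = 1.8300, and ∫ψ*·V(x)·ψ dx = 7.2689, so ⟨V⟩ = 7.2689 / 1.8300.
⟨V⟩ = 3.9721.

3.97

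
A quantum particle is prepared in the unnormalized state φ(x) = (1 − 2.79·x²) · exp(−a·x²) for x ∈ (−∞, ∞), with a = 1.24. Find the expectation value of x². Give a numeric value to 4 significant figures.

⟨x²⟩ = ∫ x²·|φ|² dx / ∫|φ|² dx (integrals over the domain).
Expand each integrand as polynomial × e^(−2ax²) and use ∫x^(2j)·e^(−2ax²) dx = (2j−1)!!/(4a)^j · √(π/(2a)), odd powers → 0; here √(π/(2a)) = 1.1255.
State is unnormalized: ∫|φ|² dx = 0.92767, and ∫φ*·x²·φ dx = 0.53804, so ⟨x²⟩ = 0.53804 / 0.92767.
⟨x²⟩ = 0.58000.

0.5800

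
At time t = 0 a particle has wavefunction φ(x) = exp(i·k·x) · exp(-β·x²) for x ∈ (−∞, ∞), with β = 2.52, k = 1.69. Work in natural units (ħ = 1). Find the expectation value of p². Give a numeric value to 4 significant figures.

5.376

p² φ = −ħ² d²φ/dx²; ⟨p²⟩ = −ħ² ∫ φ*·φ'' dx / ∫|φ|² dx.
Gaussian moments: ∫x^(2j)·e^(−2βx²) dx = (2j−1)!!/(4β)^j · √(π/(2β)), odd powers integrate to 0; here √(π/(2β)) = 0.78951. Derivatives: φ′ = (ik − 2βx)·φ, φ″ = ((ik − 2βx)² − 2β)·φ; the odd-in-x pieces drop out.
State is unnormalized: ∫|φ|² dx = 0.78951, and ∫φ*·(−ħ² φ'') dx = 4.2445, so ⟨p²⟩ = 4.2445 / 0.78951.
⟨p²⟩ = 5.3761.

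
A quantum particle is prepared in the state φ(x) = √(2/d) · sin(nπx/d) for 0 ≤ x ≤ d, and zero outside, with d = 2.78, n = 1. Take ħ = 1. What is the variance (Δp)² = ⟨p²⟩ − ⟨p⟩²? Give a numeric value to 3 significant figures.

Compute ⟨p⟩ and ⟨p²⟩ separately; (Δp)² = ⟨p²⟩ − ⟨p⟩².
d/dx sin(nπx/d) = (nπ/d)·cos(nπx/d) and d²/dx² sin(nπx/d) = −(nπ/d)²·sin(nπx/d); on 0 ≤ x ≤ d, ∫sin²(nπx/d) dx = d/2 and ∫sin(nπx/d)·cos(nπx/d) dx = 0.
⟨p⟩ = 0.0000 and ⟨p²⟩ = 1.2771.
(Δp)² = 1.2771 − (0.0000)² = 1.2771.

1.28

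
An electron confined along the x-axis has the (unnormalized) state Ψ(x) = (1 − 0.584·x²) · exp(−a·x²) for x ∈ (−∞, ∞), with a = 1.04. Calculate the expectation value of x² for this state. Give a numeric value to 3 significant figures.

0.140

⟨x²⟩ = ∫ x²·|Ψ|² dx / ∫|Ψ|² dx (integrals over the domain).
Expand each integrand as polynomial × e^(−2ax²) and use ∫x^(2j)·e^(−2ax²) dx = (2j−1)!!/(4a)^j · √(π/(2a)), odd powers → 0; here √(π/(2a)) = 1.2290.
State is unnormalized: ∫|Ψ|² dx = 0.95658, and ∫Ψ*·x²·Ψ dx = 0.13392, so ⟨x²⟩ = 0.13392 / 0.95658.
⟨x²⟩ = 0.14000.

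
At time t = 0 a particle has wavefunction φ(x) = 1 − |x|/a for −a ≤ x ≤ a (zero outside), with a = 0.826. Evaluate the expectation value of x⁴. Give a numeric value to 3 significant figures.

⟨x⁴⟩ = ∫ x⁴·|φ|² dx / ∫|φ|² dx (integrals over the domain).
φ is even, so ∫ over [−a, a] = 2∫₀ᵃ with φ = 1 − x/a there: ∫₀ᵃ (1 − x/a)² dx = a/3, ∫₀ᵃ x²(1 − x/a)² dx = a³/30, ∫₀ᵃ x⁴(1 − x/a)² dx = a⁵/105.
State is unnormalized: ∫|φ|² dx = 0.55067, and ∫φ*·x⁴·φ dx = 0.0073239, so ⟨x⁴⟩ = 0.0073239 / 0.55067.
⟨x⁴⟩ = 0.013300.

0.0133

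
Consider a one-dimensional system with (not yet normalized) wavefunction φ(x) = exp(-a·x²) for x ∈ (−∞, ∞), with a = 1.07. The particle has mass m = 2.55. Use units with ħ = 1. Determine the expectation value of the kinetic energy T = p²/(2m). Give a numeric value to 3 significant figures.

0.210

T = −(ħ²/2m) d²/dx², so ⟨T⟩ = −(ħ²/2m) ∫ φ*·φ'' dx / ∫|φ|² dx; with m = 2.55.
Gaussian moments: ∫x^(2j)·e^(−2ax²) dx = (2j−1)!!/(4a)^j · √(π/(2a)), odd powers integrate to 0; here √(π/(2a)) = 1.2116. Derivatives: d/dx e^(−ax²) = −2ax·e^(−ax²), d²/dx² e^(−ax²) = (4a²x² − 2a)·e^(−ax²).
State is unnormalized: ∫|φ|² dx = 1.2116, and ∫φ*·(−ħ²/2m · φ'') dx = 0.25420, so ⟨T⟩ = 0.25420 / 1.2116.
⟨T⟩ = 0.20980.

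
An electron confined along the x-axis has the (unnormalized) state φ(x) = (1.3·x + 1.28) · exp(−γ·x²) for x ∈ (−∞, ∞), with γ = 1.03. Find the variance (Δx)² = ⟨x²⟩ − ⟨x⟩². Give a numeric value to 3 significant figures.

0.184

Compute ⟨x⟩ and ⟨x²⟩ separately, then (Δx)² = ⟨x²⟩ − ⟨x⟩².
Expand each integrand as polynomial × e^(−2γx²) and use ∫x^(2j)·e^(−2γx²) dx = (2j−1)!!/(4γ)^j · √(π/(2γ)), odd powers → 0; here √(π/(2γ)) = 1.2349.
Normalization: ∫|φ|² dx = 2.5299.
⟨x⟩ = 0.39430 and ⟨x²⟩ = 0.33992.
(Δx)² = 0.33992 − (0.39430)² = 0.18444.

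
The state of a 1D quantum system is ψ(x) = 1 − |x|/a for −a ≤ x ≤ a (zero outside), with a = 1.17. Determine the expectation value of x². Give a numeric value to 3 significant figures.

⟨x²⟩ = ∫ x²·|ψ|² dx / ∫|ψ|² dx (integrals over the domain).
ψ is even, so ∫ over [−a, a] = 2∫₀ᵃ with ψ = 1 − x/a there: ∫₀ᵃ (1 − x/a)² dx = a/3, ∫₀ᵃ x²(1 − x/a)² dx = a³/30, ∫₀ᵃ x⁴(1 − x/a)² dx = a⁵/105.
State is unnormalized: ∫|ψ|² dx = 0.78000, and ∫ψ*·x²·ψ dx = 0.10677, so ⟨x²⟩ = 0.10677 / 0.78000.
⟨x²⟩ = 0.13689.

0.137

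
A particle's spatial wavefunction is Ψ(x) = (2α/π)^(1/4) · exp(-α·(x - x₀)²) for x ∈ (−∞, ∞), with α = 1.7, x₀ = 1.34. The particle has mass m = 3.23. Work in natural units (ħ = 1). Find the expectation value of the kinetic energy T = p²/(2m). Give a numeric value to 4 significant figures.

0.2632

T = −(ħ²/2m) d²/dx², so ⟨T⟩ = −(ħ²/2m) ∫ Ψ*·Ψ'' dx; with m = 3.23.
Gaussian moments (u = x − x₀): ∫u^(2j)·e^(−2αu²) du = (2j−1)!!/(4α)^j · √(π/(2α)), odd powers integrate to 0; here √(π/(2α)) = 0.96125. Derivatives: d/dx e^(−αu²) = −2αu·e^(−αu²), d²/dx² e^(−αu²) = (4α²u² − 2α)·e^(−αu²).
⟨T⟩ = 0.26316.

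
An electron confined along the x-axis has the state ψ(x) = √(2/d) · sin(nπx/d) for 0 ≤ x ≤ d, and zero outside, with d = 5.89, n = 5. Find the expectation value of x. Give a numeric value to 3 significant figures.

⟨x⟩ = ∫ x·|ψ|² dx (integrals over the domain).
With sin²θ = (1 − cos2θ)/2 on 0 ≤ x ≤ d: ∫sin²(nπx/d) dx = d/2, ∫x·sin²(nπx/d) dx = d²/4, ∫x²·sin²(nπx/d) dx = d³·(1/6 − 1/(4n²π²)); higher powers xᵏ the same way, integrating xᵏ·cos(2nπx/d) by parts.
⟨x⟩ = 2.9450.

2.95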